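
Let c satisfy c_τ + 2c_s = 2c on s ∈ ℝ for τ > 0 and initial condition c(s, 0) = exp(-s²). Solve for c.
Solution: Substitute c = exp(2τ)u, i.e. u = exp(-2τ)c.
By the product rule, c_τ = exp(2τ)(u_τ + 2u), c_s = exp(2τ)u_s.
Substituting into the PDE and dividing by exp(2τ): u_τ + 2u + 2u_s = 2u.
The lower-order terms cancel, leaving the standard advection equation u_τ + 2u_s = 0.
Initial data for u: u(s,0) = c(s,0) = exp(-s²).
Solve for u:
  By method of characteristics (waves move right with speed 2):
  Along characteristics s - 2τ = const, u is constant, so u(s,τ) = f(s - 2τ) with f = u(·, 0).
Hence u(s,τ) = exp(-(s - 2τ)²).
Transform back: c(s,τ) = exp(2τ)u(s,τ).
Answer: c(s, τ) = exp(2τ)exp(-(s - 2τ)²)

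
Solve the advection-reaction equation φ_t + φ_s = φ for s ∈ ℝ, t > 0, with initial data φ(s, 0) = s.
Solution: Substitute φ = exp(t)u.
Then φ_t = exp(t)(u_t + u), φ_s = exp(t)u_s; substituting and dividing by exp(t), the lower-order terms cancel: u_t + u_s = 0 (standard advection equation).
Data for u: u(s,0) = φ(s,0) = s.
By characteristics (ds/dt = 1), u(s,t) = f(s - t) with f = u(·, 0).
So u(s,t) = s - t, and φ(s,t) = exp(t)u(s,t).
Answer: φ(s, t) = sexp(t) - texp(t)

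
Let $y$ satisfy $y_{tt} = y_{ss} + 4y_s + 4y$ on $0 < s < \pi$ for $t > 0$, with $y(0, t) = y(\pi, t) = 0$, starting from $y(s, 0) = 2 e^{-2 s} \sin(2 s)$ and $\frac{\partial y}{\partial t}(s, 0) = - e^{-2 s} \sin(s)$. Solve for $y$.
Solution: Substitute $y = e^{-2s}u$, i.e. $u = e^{2s}y$.
By the product rule, $y_s = e^{-2s}(u_s - 2u)$, $y_{ss} = e^{-2s}(u_{ss} - 4u_s + 4u)$, $y_{tt} = e^{-2s}u_{tt}$.
Substituting into the PDE and dividing by $e^{-2s}$: $u_{tt} = (u_{ss} - 4u_s + 4u) + 4(u_s - 2u) + 4u$.
The lower-order terms cancel, leaving the standard wave equation $u_{tt} = u_{ss}$.
Initial data for $u$: $u(s,0) = e^{2s}y(s,0) = 2 \sin(2 s)$; $u_t(s,0) = e^{2s}y_t(s,0) = - \sin(s)$. The boundary conditions carry over: $u(0,t) = u(\pi,t) = 0$.
Solve for $u$:
  Using separation of variables $u = X(s)T(t)$:
  Eigenfunctions: $\sin(ns)$, $n = 1, 2, 3, \ldots$
  General solution: $u(s, t) = \sum [A_n \cos(n t) + B_n \sin(n t)] \sin(ns)$
  From $u(s,0) = 2 \sin(2 s)$: $A_2=2$. From $u_t(s,0) = - \sin(s)$, using $u_t(s,0) = \sum \omega_n B_n \sin(ns)$ with $\omega_n = n$: $B_1 = (-1)/1 = -1$.
Hence $u(s,t) = - \sin(s) \sin(t) + 2 \sin(2 s) \cos(2 t)$.
Transform back: $y(s,t) = e^{-2s}u(s,t)$.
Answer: $y(s, t) = - e^{-2 s} \sin(s) \sin(t) + 2 e^{-2 s} \sin(2 s) \cos(2 t)$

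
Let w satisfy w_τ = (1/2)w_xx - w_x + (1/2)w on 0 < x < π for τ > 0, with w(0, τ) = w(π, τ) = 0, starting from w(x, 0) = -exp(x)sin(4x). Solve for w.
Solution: Substitute w = exp(x)u.
Then w_x = exp(x)(u_x + u), w_xx = exp(x)(u_xx + 2u_x + u), w_τ = exp(x)u_τ; substituting and dividing by exp(x), the lower-order terms cancel: u_τ = (1/2)u_xx (standard heat equation).
Data for u: u(x,0) = exp(-x)w(x,0) = -sin(4x). The boundary conditions carry over: u(0,τ) = u(π,τ) = 0.
Separating variables: u = Σ c_n exp(-n²τ/2) sin(nx). From u(x,0) = -sin(4x): c_4=-1.
So u(x,τ) = -exp(-8τ)sin(4x), and w(x,τ) = exp(x)u(x,τ).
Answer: w(x, τ) = -exp(x)exp(-8τ)sin(4x)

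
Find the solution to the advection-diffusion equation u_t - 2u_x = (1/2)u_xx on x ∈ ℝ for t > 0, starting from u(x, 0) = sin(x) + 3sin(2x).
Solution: Moving frame: η = x + 2t, σ = t, u = w(η,σ), so u_t = w_σ + 2w_η and u_xx = w_ηη.
Hence u_t - 2u_x = w_σ and the PDE becomes the heat equation w_σ = (1/2)w_ηη on η ∈ ℝ.
Initial data: w(η,0) = u(η,0) = sin(η) + 3sin(2η). Each mode sin(nη) decays as exp(-n²σ/2) on ℝ, so w(η,σ) = Σ c_n exp(-n²σ/2) sin(nη) with c_1=1, c_2=3: w(η,σ) = 3exp(-2σ)sin(2η) + exp(-σ/2)sin(η).
Substituting back: u(x,t) = w(x + 2t, t).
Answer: u(x, t) = 3exp(-2t)sin(4t + 2x) + exp(-t/2)sin(2t + x)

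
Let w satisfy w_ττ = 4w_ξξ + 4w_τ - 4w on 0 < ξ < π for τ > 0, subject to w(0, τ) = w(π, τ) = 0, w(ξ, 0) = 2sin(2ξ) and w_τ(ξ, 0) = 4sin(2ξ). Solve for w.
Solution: Substitute w = exp(2τ)u, i.e. u = exp(-2τ)w.
By the product rule, w_τ = exp(2τ)(u_τ + 2u), w_ττ = exp(2τ)(u_ττ + 4u_τ + 4u), w_ξξ = exp(2τ)u_ξξ.
Substituting into the PDE and dividing by exp(2τ): u_ττ + 4u_τ + 4u = 4u_ξξ + 4(u_τ + 2u) - 4u.
The lower-order terms cancel, leaving the standard wave equation u_ττ = 4u_ξξ.
Initial data for u: u(ξ,0) = w(ξ,0) = 2sin(2ξ); u_τ(ξ,0) = w_τ(ξ,0) - 2w(ξ,0) = 0. The boundary conditions carry over: u(0,τ) = u(π,τ) = 0.
Solve for u:
  Using separation of variables u = X(ξ)T(τ):
  Eigenfunctions: sin(nξ), n = 1, 2, 3, ...
  General solution: u(ξ, τ) = Σ [A_n cos(2n τ) + B_n sin(2n τ)] sin(nξ)
  From u(ξ,0) = 2sin(2ξ): A_2=2. From u_τ(ξ,0) = 0: all B_n = 0.
Hence u(ξ,τ) = 2sin(2ξ)cos(4τ).
Transform back: w(ξ,τ) = exp(2τ)u(ξ,τ).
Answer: w(ξ, τ) = 2exp(2τ)sin(2ξ)cos(4τ)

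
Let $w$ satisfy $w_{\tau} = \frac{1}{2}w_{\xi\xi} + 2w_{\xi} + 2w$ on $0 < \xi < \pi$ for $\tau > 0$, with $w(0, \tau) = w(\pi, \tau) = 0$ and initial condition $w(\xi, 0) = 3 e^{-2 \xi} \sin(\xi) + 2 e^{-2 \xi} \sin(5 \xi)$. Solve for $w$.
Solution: Substitute $w = e^{-2\xi}u$.
Then $w_{\xi} = e^{-2\xi}(u_{\xi} - 2u)$, $w_{\xi\xi} = e^{-2\xi}(u_{\xi\xi} - 4u_{\xi} + 4u)$, $w_{\tau} = e^{-2\xi}u_{\tau}$; substituting and dividing by $e^{-2\xi}$, the lower-order terms cancel: $u_{\tau} = \frac{1}{2}u_{\xi\xi}$ (standard heat equation).
Data for $u$: $u(\xi,0) = e^{2\xi}w(\xi,0) = 3 \sin(\xi) + 2 \sin(5 \xi)$. The boundary conditions carry over: $u(0,\tau) = u(\pi,\tau) = 0$.
Separating variables: $u = \sum c_n e^{-n^2\tau/2} \sin(n\xi)$. From $u(\xi,0) = 3 \sin(\xi) + 2 \sin(5 \xi)$: $c_1=3, c_5=2$.
So $u(\xi,\tau) = 3 e^{-\tau/2} \sin(\xi) + 2 e^{-25 \tau/2} \sin(5 \xi)$, and $w(\xi,\tau) = e^{-2\xi}u(\xi,\tau)$.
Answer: $w(\xi, \tau) = 3 e^{-\tau/2} e^{-2 \xi} \sin(\xi) + 2 e^{-25 \tau/2} e^{-2 \xi} \sin(5 \xi)$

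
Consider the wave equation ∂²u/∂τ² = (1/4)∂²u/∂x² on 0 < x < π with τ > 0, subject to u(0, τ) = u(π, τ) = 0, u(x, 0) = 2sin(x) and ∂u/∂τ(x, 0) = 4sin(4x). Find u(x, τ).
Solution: Using separation of variables u = X(x)T(τ):
Eigenfunctions: sin(nx), n = 1, 2, 3, ...
General solution: u(x, τ) = Σ [A_n cos(n τ/2) + B_n sin(n τ/2)] sin(nx)
From u(x,0) = 2sin(x): A_1=2. From u_τ(x,0) = 4sin(4x), using u_τ(x,0) = Σ ω_n B_n sin(nx) with ω_n = n/2: B_4 = 4/2 = 2.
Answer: u(x, τ) = 2sin(x)cos(τ/2) + 2sin(4x)sin(2τ)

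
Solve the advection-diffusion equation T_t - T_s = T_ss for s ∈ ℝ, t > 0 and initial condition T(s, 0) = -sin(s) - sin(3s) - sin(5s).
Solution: Moving frame: η = s + t, σ = t, T = u(η,σ), so T_t = u_σ + u_η and T_ss = u_ηη.
Hence T_t - T_s = u_σ and the PDE becomes the heat equation u_σ = u_ηη on η ∈ ℝ.
Initial data: u(η,0) = T(η,0) = -sin(η) - sin(3η) - sin(5η). Each mode sin(nη) decays as exp(-n²σ) on ℝ, so u(η,σ) = Σ c_n exp(-n²σ) sin(nη) with c_1=-1, c_3=-1, c_5=-1: u(η,σ) = -exp(-σ)sin(η) - exp(-9σ)sin(3η) - exp(-25σ)sin(5η).
Substituting back: T(s,t) = u(s + t, t).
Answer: T(s, t) = -exp(-t)sin(s + t) - exp(-9t)sin(3s + 3t) - exp(-25t)sin(5s + 5t)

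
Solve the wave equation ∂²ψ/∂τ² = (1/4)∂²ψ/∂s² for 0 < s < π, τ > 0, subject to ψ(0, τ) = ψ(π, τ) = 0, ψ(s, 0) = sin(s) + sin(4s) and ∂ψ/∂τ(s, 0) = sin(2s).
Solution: Using separation of variables ψ = X(s)T(τ):
Eigenfunctions: sin(ns), n = 1, 2, 3, ...
General solution: ψ(s, τ) = Σ [A_n cos(n τ/2) + B_n sin(n τ/2)] sin(ns)
From ψ(s,0) = sin(s) + sin(4s): A_1=1, A_4=1. From ψ_τ(s,0) = sin(2s), using ψ_τ(s,0) = Σ ω_n B_n sin(ns) with ω_n = n/2: B_2 = 1/1 = 1.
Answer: ψ(s, τ) = sin(s)cos(τ/2) + sin(2s)sin(τ) + sin(4s)cos(2τ)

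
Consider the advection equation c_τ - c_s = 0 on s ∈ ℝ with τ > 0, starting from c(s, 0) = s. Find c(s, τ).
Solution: By characteristics (ds/dτ = -1), c(s,τ) = f(s + τ) with f = c(·, 0).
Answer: c(s, τ) = s + τ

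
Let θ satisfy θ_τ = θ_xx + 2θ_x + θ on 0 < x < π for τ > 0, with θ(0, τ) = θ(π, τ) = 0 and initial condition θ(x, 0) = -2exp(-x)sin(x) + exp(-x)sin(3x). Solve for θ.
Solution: Substitute θ = exp(-x)u.
Then θ_x = exp(-x)(u_x - u), θ_xx = exp(-x)(u_xx - 2u_x + u), θ_τ = exp(-x)u_τ; substituting and dividing by exp(-x), the lower-order terms cancel: u_τ = u_xx (standard heat equation).
Data for u: u(x,0) = exp(x)θ(x,0) = -2sin(x) + sin(3x). The boundary conditions carry over: u(0,τ) = u(π,τ) = 0.
Separating variables: u = Σ c_n exp(-n²τ) sin(nx). From u(x,0) = -2sin(x) + sin(3x): c_1=-2, c_3=1.
So u(x,τ) = -2exp(-τ)sin(x) + exp(-9τ)sin(3x), and θ(x,τ) = exp(-x)u(x,τ).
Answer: θ(x, τ) = -2exp(-x)exp(-τ)sin(x) + exp(-x)exp(-9τ)sin(3x)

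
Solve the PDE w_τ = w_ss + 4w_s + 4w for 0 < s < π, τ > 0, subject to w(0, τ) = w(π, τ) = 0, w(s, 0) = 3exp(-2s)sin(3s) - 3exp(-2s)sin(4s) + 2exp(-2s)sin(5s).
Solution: Substitute w = exp(-2s)u, i.e. u = exp(2s)w.
By the product rule, w_s = exp(-2s)(u_s - 2u), w_ss = exp(-2s)(u_ss - 4u_s + 4u), w_τ = exp(-2s)u_τ.
Substituting into the PDE and dividing by exp(-2s): u_τ = (u_ss - 4u_s + 4u) + 4(u_s - 2u) + 4u.
The lower-order terms cancel, leaving the standard heat equation u_τ = u_ss.
Initial data for u: u(s,0) = exp(2s)w(s,0) = 3sin(3s) - 3sin(4s) + 2sin(5s). The boundary conditions carry over: u(0,τ) = u(π,τ) = 0.
Solve for u:
  Using separation of variables u = X(s)T(τ):
  Eigenfunctions: sin(ns), n = 1, 2, 3, ...
  General solution: u(s, τ) = Σ c_n sin(ns) exp(-n² τ)
  Matching u(s,0) = 3sin(3s) - 3sin(4s) + 2sin(5s) term by term: c_3=3, c_4=-3, c_5=2.
Hence u(s,τ) = 3exp(-9τ)sin(3s) - 3exp(-16τ)sin(4s) + 2exp(-25τ)sin(5s).
Transform back: w(s,τ) = exp(-2s)u(s,τ).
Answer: w(s, τ) = 3exp(-2s)exp(-9τ)sin(3s) - 3exp(-2s)exp(-16τ)sin(4s) + 2exp(-2s)exp(-25τ)sin(5s)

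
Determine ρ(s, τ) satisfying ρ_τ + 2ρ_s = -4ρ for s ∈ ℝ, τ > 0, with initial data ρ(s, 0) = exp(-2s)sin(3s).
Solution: Substitute ρ = exp(-2s)u, i.e. u = exp(2s)ρ.
By the product rule, ρ_s = exp(-2s)(u_s - 2u), ρ_τ = exp(-2s)u_τ.
Substituting into the PDE and dividing by exp(-2s): u_τ + 2(u_s - 2u) = -4u.
The lower-order terms cancel, leaving the standard advection equation u_τ + 2u_s = 0.
Initial data for u: u(s,0) = exp(2s)ρ(s,0) = sin(3s).
Solve for u:
  By method of characteristics (waves move right with speed 2):
  Along characteristics s - 2τ = const, u is constant, so u(s,τ) = f(s - 2τ) with f = u(·, 0).
Hence u(s,τ) = sin(3s - 6τ).
Transform back: ρ(s,τ) = exp(-2s)u(s,τ).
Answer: ρ(s, τ) = exp(-2s)sin(3s - 6τ)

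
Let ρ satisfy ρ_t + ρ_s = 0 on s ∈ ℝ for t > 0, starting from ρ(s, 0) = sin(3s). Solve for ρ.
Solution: By characteristics (ds/dt = 1), ρ(s,t) = f(s - t) with f = ρ(·, 0).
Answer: ρ(s, t) = sin(3s - 3t)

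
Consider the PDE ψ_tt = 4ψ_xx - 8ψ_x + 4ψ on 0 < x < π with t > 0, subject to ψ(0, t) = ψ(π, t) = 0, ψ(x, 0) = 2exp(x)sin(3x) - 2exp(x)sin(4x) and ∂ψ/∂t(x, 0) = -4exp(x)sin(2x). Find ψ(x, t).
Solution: Substitute ψ = exp(x)u, i.e. u = exp(-x)ψ.
By the product rule, ψ_x = exp(x)(u_x + u), ψ_xx = exp(x)(u_xx + 2u_x + u), ψ_tt = exp(x)u_tt.
Substituting into the PDE and dividing by exp(x): u_tt = 4(u_xx + 2u_x + u) - 8(u_x + u) + 4u.
The lower-order terms cancel, leaving the standard wave equation u_tt = 4u_xx.
Initial data for u: u(x,0) = exp(-x)ψ(x,0) = 2sin(3x) - 2sin(4x); u_t(x,0) = exp(-x)ψ_t(x,0) = -4sin(2x). The boundary conditions carry over: u(0,t) = u(π,t) = 0.
Solve for u:
  Using separation of variables u = X(x)T(t):
  Eigenfunctions: sin(nx), n = 1, 2, 3, ...
  General solution: u(x, t) = Σ [A_n cos(2n t) + B_n sin(2n t)] sin(nx)
  From u(x,0) = 2sin(3x) - 2sin(4x): A_3=2, A_4=-2. From u_t(x,0) = -4sin(2x), using u_t(x,0) = Σ ω_n B_n sin(nx) with ω_n = 2n: B_2 = (-4)/4 = -1.
Hence u(x,t) = -sin(4t)sin(2x) + 2sin(3x)cos(6t) - 2sin(4x)cos(8t).
Transform back: ψ(x,t) = exp(x)u(x,t).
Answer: ψ(x, t) = -exp(x)sin(4t)sin(2x) + 2exp(x)sin(3x)cos(6t) - 2exp(x)sin(4x)cos(8t)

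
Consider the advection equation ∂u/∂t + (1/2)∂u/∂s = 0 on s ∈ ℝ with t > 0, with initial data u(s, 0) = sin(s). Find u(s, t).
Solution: By characteristics (ds/dt = 1/2), u(s,t) = f(s - (1/2)t) with f = u(·, 0).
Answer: u(s, t) = sin(s - t/2)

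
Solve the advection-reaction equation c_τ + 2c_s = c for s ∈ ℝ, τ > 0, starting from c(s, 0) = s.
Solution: Substitute c = exp(τ)u.
Then c_τ = exp(τ)(u_τ + u), c_s = exp(τ)u_s; substituting and dividing by exp(τ), the lower-order terms cancel: u_τ + 2u_s = 0 (standard advection equation).
Data for u: u(s,0) = c(s,0) = s.
By characteristics (ds/dτ = 2), u(s,τ) = f(s - 2τ) with f = u(·, 0).
So u(s,τ) = s - 2τ, and c(s,τ) = exp(τ)u(s,τ).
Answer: c(s, τ) = sexp(τ) - 2τexp(τ)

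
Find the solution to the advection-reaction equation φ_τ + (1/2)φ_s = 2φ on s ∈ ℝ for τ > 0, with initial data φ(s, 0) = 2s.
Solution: Substitute φ = exp(2τ)u.
Then φ_τ = exp(2τ)(u_τ + 2u), φ_s = exp(2τ)u_s; substituting and dividing by exp(2τ), the lower-order terms cancel: u_τ + (1/2)u_s = 0 (standard advection equation).
Data for u: u(s,0) = φ(s,0) = 2s.
By characteristics (ds/dτ = 1/2), u(s,τ) = f(s - (1/2)τ) with f = u(·, 0).
So u(s,τ) = 2s - τ, and φ(s,τ) = exp(2τ)u(s,τ).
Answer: φ(s, τ) = 2sexp(2τ) - τexp(2τ)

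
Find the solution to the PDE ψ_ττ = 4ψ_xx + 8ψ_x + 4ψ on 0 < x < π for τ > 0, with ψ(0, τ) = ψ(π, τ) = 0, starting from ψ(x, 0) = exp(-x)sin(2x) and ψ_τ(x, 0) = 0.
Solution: Substitute ψ = exp(-x)u, i.e. u = exp(x)ψ.
By the product rule, ψ_x = exp(-x)(u_x - u), ψ_xx = exp(-x)(u_xx - 2u_x + u), ψ_ττ = exp(-x)u_ττ.
Substituting into the PDE and dividing by exp(-x): u_ττ = 4(u_xx - 2u_x + u) + 8(u_x - u) + 4u.
The lower-order terms cancel, leaving the standard wave equation u_ττ = 4u_xx.
Initial data for u: u(x,0) = exp(x)ψ(x,0) = sin(2x); u_τ(x,0) = exp(x)ψ_τ(x,0) = 0. The boundary conditions carry over: u(0,τ) = u(π,τ) = 0.
Solve for u:
  Using separation of variables u = X(x)T(τ):
  Eigenfunctions: sin(nx), n = 1, 2, 3, ...
  General solution: u(x, τ) = Σ [A_n cos(2n τ) + B_n sin(2n τ)] sin(nx)
  From u(x,0) = sin(2x): A_2=1. From u_τ(x,0) = 0: all B_n = 0.
Hence u(x,τ) = sin(2x)cos(4τ).
Transform back: ψ(x,τ) = exp(-x)u(x,τ).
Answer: ψ(x, τ) = exp(-x)sin(2x)cos(4τ)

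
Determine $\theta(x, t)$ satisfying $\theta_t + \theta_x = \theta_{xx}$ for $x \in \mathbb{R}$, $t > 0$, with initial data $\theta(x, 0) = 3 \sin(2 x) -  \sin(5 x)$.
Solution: Change to a moving frame: let $\eta = x - t$, $\sigma = t$ and write $\theta(x,t) = u(\eta,\sigma)$.
By the chain rule $\theta_t = u_{\sigma} - u_{\eta}$, $\theta_x = u_{\eta}$, $\theta_{xx} = u_{\eta\eta}$.
Then $\theta_t + \theta_x = u_{\sigma}$: the advection term cancels and the PDE becomes the heat equation $u_{\sigma} = u_{\eta\eta}$ on $\eta \in \mathbb{R}$.
Initial data: $u(\eta,0) = \theta(\eta,0) = 3 \sin(2 \eta) - \sin(5 \eta)$.
On $\eta \in \mathbb{R}$ each mode satisfies $(\sin(n\eta))'' = -n^2 \sin(n\eta)$, so $e^{-n^2\sigma} \sin(n\eta)$ solves the heat equation; by superposition $u(\eta,\sigma) = \sum c_n e^{-n^2\sigma} \sin(n\eta)$.
Reading off the coefficients: $c_2=3, c_5=-1$, so $u(\eta,\sigma) = 3 e^{-4 \sigma} \sin(2 \eta) - e^{-25 \sigma} \sin(5 \eta)$.
Substituting back $\eta = x - t$, $\sigma = t$: $\theta(x,t) = u(x - t, t)$.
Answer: $\theta(x, t) = -3 e^{-4 t} \sin(2 t - 2 x) + e^{-25 t} \sin(5 t - 5 x)$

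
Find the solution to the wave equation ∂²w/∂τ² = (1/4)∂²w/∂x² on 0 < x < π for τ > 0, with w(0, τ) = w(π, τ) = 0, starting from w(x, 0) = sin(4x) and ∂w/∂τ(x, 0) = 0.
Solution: Separating variables: w = Σ [A_n cos(ω_n τ) + B_n sin(ω_n τ)] sin(nx), ω_n = n/2. From ICs: A_4=1.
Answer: w(x, τ) = sin(4x)cos(2τ)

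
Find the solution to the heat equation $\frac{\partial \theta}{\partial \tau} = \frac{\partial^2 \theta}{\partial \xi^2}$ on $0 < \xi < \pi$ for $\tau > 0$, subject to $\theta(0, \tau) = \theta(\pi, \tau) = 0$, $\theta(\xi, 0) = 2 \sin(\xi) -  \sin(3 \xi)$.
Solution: Using separation of variables $\theta = X(\xi)G(\tau)$:
Eigenfunctions: $\sin(n\xi)$, $n = 1, 2, 3, \ldots$
General solution: $\theta(\xi, \tau) = \sum c_n \sin(n\xi) e^{-n^2 \tau}$
Matching $\theta(\xi,0) = 2 \sin(\xi) - \sin(3 \xi)$ term by term: $c_1=2, c_3=-1$.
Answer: $\theta(\xi, \tau) = 2 e^{-\tau} \sin(\xi) -  e^{-9 \tau} \sin(3 \xi)$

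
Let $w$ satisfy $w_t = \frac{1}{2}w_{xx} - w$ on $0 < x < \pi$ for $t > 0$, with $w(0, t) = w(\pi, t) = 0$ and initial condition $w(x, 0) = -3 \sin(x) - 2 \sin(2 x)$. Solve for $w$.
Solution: Substitute $w = e^{-t}u$.
Then $w_t = e^{-t}(u_t - u)$, $w_{xx} = e^{-t}u_{xx}$; substituting and dividing by $e^{-t}$, the lower-order terms cancel: $u_t = \frac{1}{2}u_{xx}$ (standard heat equation).
Data for $u$: $u(x,0) = w(x,0) = -3 \sin(x) - 2 \sin(2 x)$. The boundary conditions carry over: $u(0,t) = u(\pi,t) = 0$.
Separating variables: $u = \sum c_n e^{-n^2t/2} \sin(nx)$. From $u(x,0) = -3 \sin(x) - 2 \sin(2 x)$: $c_1=-3, c_2=-2$.
So $u(x,t) = -2 e^{-2 t} \sin(2 x) - 3 e^{-t/2} \sin(x)$, and $w(x,t) = e^{-t}u(x,t)$.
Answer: $w(x, t) = -2 e^{-3 t} \sin(2 x) - 3 e^{-3 t/2} \sin(x)$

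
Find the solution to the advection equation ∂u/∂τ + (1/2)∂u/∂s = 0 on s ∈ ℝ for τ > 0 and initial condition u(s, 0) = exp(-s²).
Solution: By characteristics (ds/dτ = 1/2), u(s,τ) = f(s - (1/2)τ) with f = u(·, 0).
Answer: u(s, τ) = exp(-(s - τ/2)²)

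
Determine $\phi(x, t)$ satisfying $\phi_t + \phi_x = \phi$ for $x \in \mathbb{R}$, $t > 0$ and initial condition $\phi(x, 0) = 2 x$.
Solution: Substitute $\phi = e^{t}u$, i.e. $u = e^{-t}\phi$.
By the product rule, $\phi_t = e^{t}(u_t + u)$, $\phi_x = e^{t}u_x$.
Substituting into the PDE and dividing by $e^{t}$: $u_t + u + u_x = u$.
The lower-order terms cancel, leaving the standard advection equation $u_t + u_x = 0$.
Initial data for $u$: $u(x,0) = \phi(x,0) = 2 x$.
Solve for $u$:
  By method of characteristics (waves move right with speed 1):
  Along characteristics $x - t =$ const, $u$ is constant, so $u(x,t) = f(x - t)$ with $f = u( \cdot , 0)$.
Hence $u(x,t) = -2 t + 2 x$.
Transform back: $\phi(x,t) = e^{t}u(x,t)$.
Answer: $\phi(x, t) = -2 t e^{t} + 2 x e^{t}$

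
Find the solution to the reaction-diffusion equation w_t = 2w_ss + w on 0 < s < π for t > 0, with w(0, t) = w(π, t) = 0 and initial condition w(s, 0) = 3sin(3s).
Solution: Substitute w = exp(t)u, i.e. u = exp(-t)w.
By the product rule, w_t = exp(t)(u_t + u), w_ss = exp(t)u_ss.
Substituting into the PDE and dividing by exp(t): u_t + u = 2u_ss + u.
The lower-order terms cancel, leaving the standard heat equation u_t = 2u_ss.
Initial data for u: u(s,0) = w(s,0) = 3sin(3s). The boundary conditions carry over: u(0,t) = u(π,t) = 0.
Solve for u:
  Using separation of variables u = X(s)T(t):
  Eigenfunctions: sin(ns), n = 1, 2, 3, ...
  General solution: u(s, t) = Σ c_n sin(ns) exp(-2n² t)
  Matching u(s,0) = 3sin(3s) term by term: c_3=3.
Hence u(s,t) = 3exp(-18t)sin(3s).
Transform back: w(s,t) = exp(t)u(s,t).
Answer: w(s, t) = 3exp(-17t)sin(3s)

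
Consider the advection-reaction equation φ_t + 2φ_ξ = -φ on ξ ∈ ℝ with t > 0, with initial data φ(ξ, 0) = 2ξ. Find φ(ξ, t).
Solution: Substitute φ = exp(-t)u.
Then φ_t = exp(-t)(u_t - u), φ_ξ = exp(-t)u_ξ; substituting and dividing by exp(-t), the lower-order terms cancel: u_t + 2u_ξ = 0 (standard advection equation).
Data for u: u(ξ,0) = φ(ξ,0) = 2ξ.
By characteristics (dξ/dt = 2), u(ξ,t) = f(ξ - 2t) with f = u(·, 0).
So u(ξ,t) = -4t + 2ξ, and φ(ξ,t) = exp(-t)u(ξ,t).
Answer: φ(ξ, t) = -4texp(-t) + 2ξexp(-t)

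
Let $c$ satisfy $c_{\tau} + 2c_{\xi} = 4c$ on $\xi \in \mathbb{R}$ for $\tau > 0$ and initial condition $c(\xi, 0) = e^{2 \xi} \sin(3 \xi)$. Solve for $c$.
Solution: Substitute $c = e^{2\xi}u$.
Then $c_{\xi} = e^{2\xi}(u_{\xi} + 2u)$, $c_{\tau} = e^{2\xi}u_{\tau}$; substituting and dividing by $e^{2\xi}$, the lower-order terms cancel: $u_{\tau} + 2u_{\xi} = 0$ (standard advection equation).
Data for $u$: $u(\xi,0) = e^{-2\xi}c(\xi,0) = \sin(3 \xi)$.
By characteristics ($d\xi/d\tau = 2$), $u(\xi,\tau) = f(\xi - 2\tau)$ with $f = u( \cdot , 0)$.
So $u(\xi,\tau) = \sin(3 \xi - 6 \tau)$, and $c(\xi,\tau) = e^{2\xi}u(\xi,\tau)$.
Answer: $c(\xi, \tau) = - e^{2 \xi} \sin(6 \tau - 3 \xi)$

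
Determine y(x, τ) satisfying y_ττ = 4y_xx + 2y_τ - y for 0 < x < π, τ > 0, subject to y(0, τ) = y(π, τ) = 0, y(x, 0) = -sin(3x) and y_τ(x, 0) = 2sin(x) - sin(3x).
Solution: Substitute y = exp(τ)u, i.e. u = exp(-τ)y.
By the product rule, y_τ = exp(τ)(u_τ + u), y_ττ = exp(τ)(u_ττ + 2u_τ + u), y_xx = exp(τ)u_xx.
Substituting into the PDE and dividing by exp(τ): u_ττ + 2u_τ + u = 4u_xx + 2(u_τ + u) - u.
The lower-order terms cancel, leaving the standard wave equation u_ττ = 4u_xx.
Initial data for u: u(x,0) = y(x,0) = -sin(3x); u_τ(x,0) = y_τ(x,0) - y(x,0) = 2sin(x). The boundary conditions carry over: u(0,τ) = u(π,τ) = 0.
Solve for u:
  Using separation of variables u = X(x)T(τ):
  Eigenfunctions: sin(nx), n = 1, 2, 3, ...
  General solution: u(x, τ) = Σ [A_n cos(2n τ) + B_n sin(2n τ)] sin(nx)
  From u(x,0) = -sin(3x): A_3=-1. From u_τ(x,0) = 2sin(x), using u_τ(x,0) = Σ ω_n B_n sin(nx) with ω_n = 2n: B_1 = 2/2 = 1.
Hence u(x,τ) = sin(x)sin(2τ) - sin(3x)cos(6τ).
Transform back: y(x,τ) = exp(τ)u(x,τ).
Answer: y(x, τ) = exp(τ)sin(x)sin(2τ) - exp(τ)sin(3x)cos(6τ)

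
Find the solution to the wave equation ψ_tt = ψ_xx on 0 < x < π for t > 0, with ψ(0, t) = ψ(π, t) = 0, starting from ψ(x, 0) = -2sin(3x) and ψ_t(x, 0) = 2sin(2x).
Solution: Separating variables: ψ = Σ [A_n cos(ω_n t) + B_n sin(ω_n t)] sin(nx), ω_n = n. From ICs (B_n = velocity coefficient / ω_n): A_3=-2, B_2=1.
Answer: ψ(x, t) = sin(2t)sin(2x) - 2sin(3x)cos(3t)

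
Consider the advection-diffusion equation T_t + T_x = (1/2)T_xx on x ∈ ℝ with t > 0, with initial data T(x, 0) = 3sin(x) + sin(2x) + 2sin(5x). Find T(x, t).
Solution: Moving frame: η = x - t, σ = t, T = u(η,σ), so T_t = u_σ - u_η and T_xx = u_ηη.
Hence T_t + T_x = u_σ and the PDE becomes the heat equation u_σ = (1/2)u_ηη on η ∈ ℝ.
Initial data: u(η,0) = T(η,0) = 3sin(η) + sin(2η) + 2sin(5η). Each mode sin(nη) decays as exp(-n²σ/2) on ℝ, so u(η,σ) = Σ c_n exp(-n²σ/2) sin(nη) with c_1=3, c_2=1, c_5=2: u(η,σ) = exp(-2σ)sin(2η) + 3exp(-σ/2)sin(η) + 2exp(-25σ/2)sin(5η).
Substituting back: T(x,t) = u(x - t, t).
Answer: T(x, t) = -exp(-2t)sin(2t - 2x) - 3exp(-t/2)sin(t - x) - 2exp(-25t/2)sin(5t - 5x)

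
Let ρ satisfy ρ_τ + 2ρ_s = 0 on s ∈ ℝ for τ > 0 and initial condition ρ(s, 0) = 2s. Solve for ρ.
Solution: By method of characteristics (waves move right with speed 2):
Along characteristics s - 2τ = const, ρ is constant, so ρ(s,τ) = f(s - 2τ) with f = ρ(·, 0).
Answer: ρ(s, τ) = 2s - 4τ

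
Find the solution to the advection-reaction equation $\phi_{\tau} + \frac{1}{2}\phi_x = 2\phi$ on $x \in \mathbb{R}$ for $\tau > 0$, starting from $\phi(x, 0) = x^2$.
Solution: Substitute $\phi = e^{2\tau}u$, i.e. $u = e^{-2\tau}\phi$.
By the product rule, $\phi_{\tau} = e^{2\tau}(u_{\tau} + 2u)$, $\phi_x = e^{2\tau}u_x$.
Substituting into the PDE and dividing by $e^{2\tau}$: $u_{\tau} + 2u + \frac{1}{2}u_x = 2u$.
The lower-order terms cancel, leaving the standard advection equation $u_{\tau} + \frac{1}{2}u_x = 0$.
Initial data for $u$: $u(x,0) = \phi(x,0) = x^2$.
Solve for $u$:
  By method of characteristics (waves move right with speed 1/2):
  Along characteristics $x - \frac{1}{2}\tau =$ const, $u$ is constant, so $u(x,\tau) = f(x - \frac{1}{2}\tau)$ with $f = u( \cdot , 0)$.
Hence $u(x,\tau) = x^2 - x \tau + \frac{1}{4} \tau^2$.
Transform back: $\phi(x,\tau) = e^{2\tau}u(x,\tau)$.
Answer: $\phi(x, \tau) = \frac{1}{4} \tau^2 e^{2 \tau} -  \tau x e^{2 \tau} + x^2 e^{2 \tau}$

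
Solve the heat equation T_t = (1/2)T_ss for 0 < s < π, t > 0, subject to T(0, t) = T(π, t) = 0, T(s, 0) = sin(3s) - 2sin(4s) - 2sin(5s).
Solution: Using separation of variables T = X(s)G(t):
Eigenfunctions: sin(ns), n = 1, 2, 3, ...
General solution: T(s, t) = Σ c_n sin(ns) exp(-n² t/2)
Matching T(s,0) = sin(3s) - 2sin(4s) - 2sin(5s) term by term: c_3=1, c_4=-2, c_5=-2.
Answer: T(s, t) = -2exp(-8t)sin(4s) + exp(-9t/2)sin(3s) - 2exp(-25t/2)sin(5s)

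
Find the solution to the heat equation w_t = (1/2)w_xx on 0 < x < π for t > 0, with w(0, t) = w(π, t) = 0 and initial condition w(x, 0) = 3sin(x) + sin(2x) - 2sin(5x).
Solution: Separating variables: w = Σ c_n exp(-n²t/2) sin(nx). From w(x,0) = 3sin(x) + sin(2x) - 2sin(5x): c_1=3, c_2=1, c_5=-2.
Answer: w(x, t) = exp(-2t)sin(2x) + 3exp(-t/2)sin(x) - 2exp(-25t/2)sin(5x)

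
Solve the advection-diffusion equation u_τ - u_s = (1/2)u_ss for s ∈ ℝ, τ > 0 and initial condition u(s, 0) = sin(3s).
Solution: Change to a moving frame: let η = s + τ, σ = τ and write u(s,τ) = w(η,σ).
By the chain rule u_τ = w_σ + w_η, u_s = w_η, u_ss = w_ηη.
Then u_τ - u_s = w_σ: the advection term cancels and the PDE becomes the heat equation w_σ = (1/2)w_ηη on η ∈ ℝ.
Initial data: w(η,0) = u(η,0) = sin(3η).
On η ∈ ℝ each mode satisfies (sin(nη))″ = -n² sin(nη), so exp(-n²σ/2) sin(nη) solves the heat equation; by superposition w(η,σ) = Σ c_n exp(-n²σ/2) sin(nη).
Reading off the coefficients: c_3=1, so w(η,σ) = exp(-9σ/2)sin(3η).
Substituting back η = s + τ, σ = τ: u(s,τ) = w(s + τ, τ).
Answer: u(s, τ) = exp(-9τ/2)sin(3s + 3τ)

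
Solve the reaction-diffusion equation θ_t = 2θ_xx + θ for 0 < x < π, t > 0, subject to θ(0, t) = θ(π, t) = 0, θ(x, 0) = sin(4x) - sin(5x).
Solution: Substitute θ = exp(t)u, i.e. u = exp(-t)θ.
By the product rule, θ_t = exp(t)(u_t + u), θ_xx = exp(t)u_xx.
Substituting into the PDE and dividing by exp(t): u_t + u = 2u_xx + u.
The lower-order terms cancel, leaving the standard heat equation u_t = 2u_xx.
Initial data for u: u(x,0) = θ(x,0) = sin(4x) - sin(5x). The boundary conditions carry over: u(0,t) = u(π,t) = 0.
Solve for u:
  Using separation of variables u = X(x)G(t):
  Eigenfunctions: sin(nx), n = 1, 2, 3, ...
  General solution: u(x, t) = Σ c_n sin(nx) exp(-2n² t)
  Matching u(x,0) = sin(4x) - sin(5x) term by term: c_4=1, c_5=-1.
Hence u(x,t) = exp(-32t)sin(4x) - exp(-50t)sin(5x).
Transform back: θ(x,t) = exp(t)u(x,t).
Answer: θ(x, t) = exp(-31t)sin(4x) - exp(-49t)sin(5x)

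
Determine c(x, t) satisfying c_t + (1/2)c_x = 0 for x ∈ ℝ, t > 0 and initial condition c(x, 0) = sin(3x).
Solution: By method of characteristics (waves move right with speed 1/2):
Along characteristics x - (1/2)t = const, c is constant, so c(x,t) = f(x - (1/2)t) with f = c(·, 0).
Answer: c(x, t) = -sin(3t/2 - 3x)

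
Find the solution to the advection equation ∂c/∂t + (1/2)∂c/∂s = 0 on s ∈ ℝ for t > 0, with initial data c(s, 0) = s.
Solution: By characteristics (ds/dt = 1/2), c(s,t) = f(s - (1/2)t) with f = c(·, 0).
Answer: c(s, t) = s - (1/2)t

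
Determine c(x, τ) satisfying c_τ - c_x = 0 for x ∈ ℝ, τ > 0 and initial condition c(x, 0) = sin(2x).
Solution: By characteristics (dx/dτ = -1), c(x,τ) = f(x + τ) with f = c(·, 0).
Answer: c(x, τ) = sin(2x + 2τ)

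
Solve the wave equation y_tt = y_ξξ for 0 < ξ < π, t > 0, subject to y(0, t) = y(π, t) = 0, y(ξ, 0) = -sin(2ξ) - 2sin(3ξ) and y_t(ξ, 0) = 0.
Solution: Separating variables: y = Σ [A_n cos(ω_n t) + B_n sin(ω_n t)] sin(nξ), ω_n = n. From ICs: A_2=-1, A_3=-2.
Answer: y(ξ, t) = -sin(2ξ)cos(2t) - 2sin(3ξ)cos(3t)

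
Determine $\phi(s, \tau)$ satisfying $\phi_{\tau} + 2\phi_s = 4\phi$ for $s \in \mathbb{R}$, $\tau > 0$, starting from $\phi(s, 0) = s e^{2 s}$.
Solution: Substitute $\phi = e^{2s}u$, i.e. $u = e^{-2s}\phi$.
By the product rule, $\phi_s = e^{2s}(u_s + 2u)$, $\phi_{\tau} = e^{2s}u_{\tau}$.
Substituting into the PDE and dividing by $e^{2s}$: $u_{\tau} + 2(u_s + 2u) = 4u$.
The lower-order terms cancel, leaving the standard advection equation $u_{\tau} + 2u_s = 0$.
Initial data for $u$: $u(s,0) = e^{-2s}\phi(s,0) = s$.
Solve for $u$:
  By method of characteristics (waves move right with speed 2):
  Along characteristics $s - 2\tau =$ const, $u$ is constant, so $u(s,\tau) = f(s - 2\tau)$ with $f = u( \cdot , 0)$.
Hence $u(s,\tau) = s - 2 \tau$.
Transform back: $\phi(s,\tau) = e^{2s}u(s,\tau)$.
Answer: $\phi(s, \tau) = -2 \tau e^{2 s} + s e^{2 s}$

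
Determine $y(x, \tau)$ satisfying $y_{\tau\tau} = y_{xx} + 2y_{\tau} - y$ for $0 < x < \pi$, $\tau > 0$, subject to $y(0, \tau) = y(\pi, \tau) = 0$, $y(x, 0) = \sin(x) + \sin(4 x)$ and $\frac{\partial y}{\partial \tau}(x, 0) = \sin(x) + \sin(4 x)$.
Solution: Substitute $y = e^{\tau}u$, i.e. $u = e^{-\tau}y$.
By the product rule, $y_{\tau} = e^{\tau}(u_{\tau} + u)$, $y_{\tau\tau} = e^{\tau}(u_{\tau\tau} + 2u_{\tau} + u)$, $y_{xx} = e^{\tau}u_{xx}$.
Substituting into the PDE and dividing by $e^{\tau}$: $u_{\tau\tau} + 2u_{\tau} + u = u_{xx} + 2(u_{\tau} + u) - u$.
The lower-order terms cancel, leaving the standard wave equation $u_{\tau\tau} = u_{xx}$.
Initial data for $u$: $u(x,0) = y(x,0) = \sin(x) + \sin(4 x)$; $u_{\tau}(x,0) = y_{\tau}(x,0) - y(x,0) = 0$. The boundary conditions carry over: $u(0,\tau) = u(\pi,\tau) = 0$.
Solve for $u$:
  Using separation of variables $u = X(x)T(\tau)$:
  Eigenfunctions: $\sin(nx)$, $n = 1, 2, 3, \ldots$
  General solution: $u(x, \tau) = \sum [A_n \cos(n \tau) + B_n \sin(n \tau)] \sin(nx)$
  From $u(x,0) = \sin(x) + \sin(4 x)$: $A_1=1, A_4=1$. From $u_{\tau}(x,0) = 0$: all $B_n = 0$.
Hence $u(x,\tau) = \sin(x) \cos(\tau) + \sin(4 x) \cos(4 \tau)$.
Transform back: $y(x,\tau) = e^{\tau}u(x,\tau)$.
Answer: $y(x, \tau) = e^{\tau} \sin(x) \cos(\tau) + e^{\tau} \sin(4 x) \cos(4 \tau)$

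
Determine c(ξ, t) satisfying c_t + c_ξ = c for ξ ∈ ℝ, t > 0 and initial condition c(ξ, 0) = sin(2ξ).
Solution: Substitute c = exp(t)u.
Then c_t = exp(t)(u_t + u), c_ξ = exp(t)u_ξ; substituting and dividing by exp(t), the lower-order terms cancel: u_t + u_ξ = 0 (standard advection equation).
Data for u: u(ξ,0) = c(ξ,0) = sin(2ξ).
By characteristics (dξ/dt = 1), u(ξ,t) = f(ξ - t) with f = u(·, 0).
So u(ξ,t) = -sin(2t - 2ξ), and c(ξ,t) = exp(t)u(ξ,t).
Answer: c(ξ, t) = -exp(t)sin(2t - 2ξ)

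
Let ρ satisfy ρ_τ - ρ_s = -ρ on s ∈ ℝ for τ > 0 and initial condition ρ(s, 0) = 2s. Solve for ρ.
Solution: Substitute ρ = exp(-τ)u, i.e. u = exp(τ)ρ.
By the product rule, ρ_τ = exp(-τ)(u_τ - u), ρ_s = exp(-τ)u_s.
Substituting into the PDE and dividing by exp(-τ): u_τ - u - u_s = -u.
The lower-order terms cancel, leaving the standard advection equation u_τ - u_s = 0.
Initial data for u: u(s,0) = ρ(s,0) = 2s.
Solve for u:
  By method of characteristics (waves move left with speed 1):
  Along characteristics s + τ = const, u is constant, so u(s,τ) = f(s + τ) with f = u(·, 0).
Hence u(s,τ) = 2s + 2τ.
Transform back: ρ(s,τ) = exp(-τ)u(s,τ).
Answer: ρ(s, τ) = 2sexp(-τ) + 2τexp(-τ)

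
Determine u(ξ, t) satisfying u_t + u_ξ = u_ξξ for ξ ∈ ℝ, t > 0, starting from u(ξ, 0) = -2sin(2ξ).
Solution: Change to a moving frame: let η = ξ - t, σ = t and write u(ξ,t) = w(η,σ).
By the chain rule u_t = w_σ - w_η, u_ξ = w_η, u_ξξ = w_ηη.
Then u_t + u_ξ = w_σ: the advection term cancels and the PDE becomes the heat equation w_σ = w_ηη on η ∈ ℝ.
Initial data: w(η,0) = u(η,0) = -2sin(2η).
On η ∈ ℝ each mode satisfies (sin(nη))″ = -n² sin(nη), so exp(-n²σ) sin(nη) solves the heat equation; by superposition w(η,σ) = Σ c_n exp(-n²σ) sin(nη).
Reading off the coefficients: c_2=-2, so w(η,σ) = -2exp(-4σ)sin(2η).
Substituting back η = ξ - t, σ = t: u(ξ,t) = w(ξ - t, t).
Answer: u(ξ, t) = 2exp(-4t)sin(2t - 2ξ)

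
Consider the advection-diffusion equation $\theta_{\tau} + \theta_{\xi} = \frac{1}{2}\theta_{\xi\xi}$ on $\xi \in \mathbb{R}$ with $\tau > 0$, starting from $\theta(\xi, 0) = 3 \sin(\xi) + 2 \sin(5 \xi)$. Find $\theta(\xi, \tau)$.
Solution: Change to a moving frame: let $\eta = \xi - \tau$, $\sigma = \tau$ and write $\theta(\xi,\tau) = u(\eta,\sigma)$.
By the chain rule $\theta_{\tau} = u_{\sigma} - u_{\eta}$, $\theta_{\xi} = u_{\eta}$, $\theta_{\xi\xi} = u_{\eta\eta}$.
Then $\theta_{\tau} + \theta_{\xi} = u_{\sigma}$: the advection term cancels and the PDE becomes the heat equation $u_{\sigma} = \frac{1}{2}u_{\eta\eta}$ on $\eta \in \mathbb{R}$.
Initial data: $u(\eta,0) = \theta(\eta,0) = 3 \sin(\eta) + 2 \sin(5 \eta)$.
On $\eta \in \mathbb{R}$ each mode satisfies $(\sin(n\eta))'' = -n^2 \sin(n\eta)$, so $e^{-n^2\sigma/2} \sin(n\eta)$ solves the heat equation; by superposition $u(\eta,\sigma) = \sum c_n e^{-n^2\sigma/2} \sin(n\eta)$.
Reading off the coefficients: $c_1=3, c_5=2$, so $u(\eta,\sigma) = 3 e^{-\sigma/2} \sin(\eta) + 2 e^{-25 \sigma/2} \sin(5 \eta)$.
Substituting back $\eta = \xi - \tau$, $\sigma = \tau$: $\theta(\xi,\tau) = u(\xi - \tau, \tau)$.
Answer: $\theta(\xi, \tau) = -3 e^{-\tau/2} \sin(\tau - \xi) - 2 e^{-25 \tau/2} \sin(5 \tau - 5 \xi)$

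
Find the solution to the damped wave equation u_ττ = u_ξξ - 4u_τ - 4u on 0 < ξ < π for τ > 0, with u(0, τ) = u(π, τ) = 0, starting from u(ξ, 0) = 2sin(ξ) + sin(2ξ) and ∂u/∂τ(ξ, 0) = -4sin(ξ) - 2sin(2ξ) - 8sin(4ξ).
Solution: Substitute u = exp(-2τ)w.
Then u_τ = exp(-2τ)(w_τ - 2w), u_ττ = exp(-2τ)(w_ττ - 4w_τ + 4w), u_ξξ = exp(-2τ)w_ξξ; substituting and dividing by exp(-2τ), the lower-order terms cancel: w_ττ = w_ξξ (standard wave equation).
Data for w: w(ξ,0) = u(ξ,0) = 2sin(ξ) + sin(2ξ); w_τ(ξ,0) = u_τ(ξ,0) + 2u(ξ,0) = -8sin(4ξ). The boundary conditions carry over: w(0,τ) = w(π,τ) = 0.
Separating variables: w = Σ [A_n cos(ω_n τ) + B_n sin(ω_n τ)] sin(nξ), ω_n = n. From ICs (B_n = velocity coefficient / ω_n): A_1=2, A_2=1, B_4=-2.
So w(ξ,τ) = 2sin(ξ)cos(τ) + sin(2ξ)cos(2τ) - 2sin(4ξ)sin(4τ), and u(ξ,τ) = exp(-2τ)w(ξ,τ).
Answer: u(ξ, τ) = 2exp(-2τ)sin(ξ)cos(τ) + exp(-2τ)sin(2ξ)cos(2τ) - 2exp(-2τ)sin(4ξ)sin(4τ)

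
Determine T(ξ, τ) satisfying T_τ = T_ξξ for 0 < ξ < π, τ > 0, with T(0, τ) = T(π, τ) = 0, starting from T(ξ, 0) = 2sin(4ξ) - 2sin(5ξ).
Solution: Separating variables: T = Σ c_n exp(-n²τ) sin(nξ). From T(ξ,0) = 2sin(4ξ) - 2sin(5ξ): c_4=2, c_5=-2.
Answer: T(ξ, τ) = 2exp(-16τ)sin(4ξ) - 2exp(-25τ)sin(5ξ)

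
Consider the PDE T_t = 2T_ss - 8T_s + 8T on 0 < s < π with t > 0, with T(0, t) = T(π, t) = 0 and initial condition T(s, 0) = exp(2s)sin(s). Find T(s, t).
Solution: Substitute T = exp(2s)u.
Then T_s = exp(2s)(u_s + 2u), T_ss = exp(2s)(u_ss + 4u_s + 4u), T_t = exp(2s)u_t; substituting and dividing by exp(2s), the lower-order terms cancel: u_t = 2u_ss (standard heat equation).
Data for u: u(s,0) = exp(-2s)T(s,0) = sin(s). The boundary conditions carry over: u(0,t) = u(π,t) = 0.
Separating variables: u = Σ c_n exp(-2n²t) sin(ns). From u(s,0) = sin(s): c_1=1.
So u(s,t) = exp(-2t)sin(s), and T(s,t) = exp(2s)u(s,t).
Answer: T(s, t) = exp(2s)exp(-2t)sin(s)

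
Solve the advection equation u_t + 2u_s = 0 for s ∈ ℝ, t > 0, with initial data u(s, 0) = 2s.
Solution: By method of characteristics (waves move right with speed 2):
Along characteristics s - 2t = const, u is constant, so u(s,t) = f(s - 2t) with f = u(·, 0).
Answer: u(s, t) = 2s - 4t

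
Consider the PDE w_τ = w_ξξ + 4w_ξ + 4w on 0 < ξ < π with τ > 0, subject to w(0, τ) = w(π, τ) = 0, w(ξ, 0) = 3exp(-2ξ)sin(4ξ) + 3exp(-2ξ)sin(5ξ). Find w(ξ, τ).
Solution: Substitute w = exp(-2ξ)u.
Then w_ξ = exp(-2ξ)(u_ξ - 2u), w_ξξ = exp(-2ξ)(u_ξξ - 4u_ξ + 4u), w_τ = exp(-2ξ)u_τ; substituting and dividing by exp(-2ξ), the lower-order terms cancel: u_τ = u_ξξ (standard heat equation).
Data for u: u(ξ,0) = exp(2ξ)w(ξ,0) = 3sin(4ξ) + 3sin(5ξ). The boundary conditions carry over: u(0,τ) = u(π,τ) = 0.
Separating variables: u = Σ c_n exp(-n²τ) sin(nξ). From u(ξ,0) = 3sin(4ξ) + 3sin(5ξ): c_4=3, c_5=3.
So u(ξ,τ) = 3exp(-16τ)sin(4ξ) + 3exp(-25τ)sin(5ξ), and w(ξ,τ) = exp(-2ξ)u(ξ,τ).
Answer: w(ξ, τ) = 3exp(-2ξ)exp(-16τ)sin(4ξ) + 3exp(-2ξ)exp(-25τ)sin(5ξ)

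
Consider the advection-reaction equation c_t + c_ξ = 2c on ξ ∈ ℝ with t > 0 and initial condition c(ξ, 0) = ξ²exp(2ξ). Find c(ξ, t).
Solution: Substitute c = exp(2ξ)u, i.e. u = exp(-2ξ)c.
By the product rule, c_ξ = exp(2ξ)(u_ξ + 2u), c_t = exp(2ξ)u_t.
Substituting into the PDE and dividing by exp(2ξ): u_t + (u_ξ + 2u) = 2u.
The lower-order terms cancel, leaving the standard advection equation u_t + u_ξ = 0.
Initial data for u: u(ξ,0) = exp(-2ξ)c(ξ,0) = ξ².
Solve for u:
  By method of characteristics (waves move right with speed 1):
  Along characteristics ξ - t = const, u is constant, so u(ξ,t) = f(ξ - t) with f = u(·, 0).
Hence u(ξ,t) = t² - 2tξ + ξ².
Transform back: c(ξ,t) = exp(2ξ)u(ξ,t).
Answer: c(ξ, t) = t²exp(2ξ) - 2tξexp(2ξ) + ξ²exp(2ξ)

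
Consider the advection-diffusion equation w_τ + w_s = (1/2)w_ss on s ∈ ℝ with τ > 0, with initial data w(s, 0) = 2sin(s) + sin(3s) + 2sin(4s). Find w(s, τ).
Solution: Moving frame: η = s - τ, σ = τ, w = u(η,σ), so w_τ = u_σ - u_η and w_ss = u_ηη.
Hence w_τ + w_s = u_σ and the PDE becomes the heat equation u_σ = (1/2)u_ηη on η ∈ ℝ.
Initial data: u(η,0) = w(η,0) = 2sin(η) + sin(3η) + 2sin(4η). Each mode sin(nη) decays as exp(-n²σ/2) on ℝ, so u(η,σ) = Σ c_n exp(-n²σ/2) sin(nη) with c_1=2, c_3=1, c_4=2: u(η,σ) = 2exp(-8σ)sin(4η) + 2exp(-σ/2)sin(η) + exp(-9σ/2)sin(3η).
Substituting back: w(s,τ) = u(s - τ, τ).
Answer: w(s, τ) = 2exp(-8τ)sin(4s - 4τ) + 2exp(-τ/2)sin(s - τ) + exp(-9τ/2)sin(3s - 3τ)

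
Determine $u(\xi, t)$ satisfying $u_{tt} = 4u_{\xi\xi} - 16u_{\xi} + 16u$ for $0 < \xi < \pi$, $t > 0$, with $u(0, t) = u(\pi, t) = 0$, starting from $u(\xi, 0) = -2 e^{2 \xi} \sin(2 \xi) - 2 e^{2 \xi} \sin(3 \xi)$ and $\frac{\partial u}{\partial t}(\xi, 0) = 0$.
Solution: Substitute $u = e^{2\xi}w$, i.e. $w = e^{-2\xi}u$.
By the product rule, $u_{\xi} = e^{2\xi}(w_{\xi} + 2w)$, $u_{\xi\xi} = e^{2\xi}(w_{\xi\xi} + 4w_{\xi} + 4w)$, $u_{tt} = e^{2\xi}w_{tt}$.
Substituting into the PDE and dividing by $e^{2\xi}$: $w_{tt} = 4(w_{\xi\xi} + 4w_{\xi} + 4w) - 16(w_{\xi} + 2w) + 16w$.
The lower-order terms cancel, leaving the standard wave equation $w_{tt} = 4w_{\xi\xi}$.
Initial data for $w$: $w(\xi,0) = e^{-2\xi}u(\xi,0) = -2 \sin(2 \xi) - 2 \sin(3 \xi)$; $w_t(\xi,0) = e^{-2\xi}u_t(\xi,0) = 0$. The boundary conditions carry over: $w(0,t) = w(\pi,t) = 0$.
Solve for $w$:
  Using separation of variables $w = X(\xi)T(t)$:
  Eigenfunctions: $\sin(n\xi)$, $n = 1, 2, 3, \ldots$
  General solution: $w(\xi, t) = \sum [A_n \cos(2n t) + B_n \sin(2n t)] \sin(n\xi)$
  From $w(\xi,0) = -2 \sin(2 \xi) - 2 \sin(3 \xi)$: $A_2=-2, A_3=-2$. From $w_t(\xi,0) = 0$: all $B_n = 0$.
Hence $w(\xi,t) = -2 \sin(2 \xi) \cos(4 t) - 2 \sin(3 \xi) \cos(6 t)$.
Transform back: $u(\xi,t) = e^{2\xi}w(\xi,t)$.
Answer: $u(\xi, t) = -2 e^{2 \xi} \sin(2 \xi) \cos(4 t) - 2 e^{2 \xi} \sin(3 \xi) \cos(6 t)$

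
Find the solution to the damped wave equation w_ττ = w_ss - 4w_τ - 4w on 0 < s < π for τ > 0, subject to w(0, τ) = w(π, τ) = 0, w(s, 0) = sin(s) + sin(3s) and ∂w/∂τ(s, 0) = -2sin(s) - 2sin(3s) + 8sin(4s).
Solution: Substitute w = exp(-2τ)u.
Then w_τ = exp(-2τ)(u_τ - 2u), w_ττ = exp(-2τ)(u_ττ - 4u_τ + 4u), w_ss = exp(-2τ)u_ss; substituting and dividing by exp(-2τ), the lower-order terms cancel: u_ττ = u_ss (standard wave equation).
Data for u: u(s,0) = w(s,0) = sin(s) + sin(3s); u_τ(s,0) = w_τ(s,0) + 2w(s,0) = 8sin(4s). The boundary conditions carry over: u(0,τ) = u(π,τ) = 0.
Separating variables: u = Σ [A_n cos(ω_n τ) + B_n sin(ω_n τ)] sin(ns), ω_n = n. From ICs (B_n = velocity coefficient / ω_n): A_1=1, A_3=1, B_4=2.
So u(s,τ) = sin(s)cos(τ) + sin(3s)cos(3τ) + 2sin(4s)sin(4τ), and w(s,τ) = exp(-2τ)u(s,τ).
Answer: w(s, τ) = exp(-2τ)sin(s)cos(τ) + exp(-2τ)sin(3s)cos(3τ) + 2exp(-2τ)sin(4s)sin(4τ)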